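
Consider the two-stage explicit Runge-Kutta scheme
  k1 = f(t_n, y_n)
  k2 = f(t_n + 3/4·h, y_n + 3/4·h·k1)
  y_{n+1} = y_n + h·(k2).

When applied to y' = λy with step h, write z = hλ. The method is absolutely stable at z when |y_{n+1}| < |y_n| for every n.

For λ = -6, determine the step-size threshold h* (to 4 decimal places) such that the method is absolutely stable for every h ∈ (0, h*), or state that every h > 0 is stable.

With y'=λy (z=hλ):
  k1=λy_n ⇒ h·k1=z·y_n;  k2=λ(1+3/4z)y_n ⇒ h·k2=z(1+3/4z)y_n
  y_{n+1}/y_n = 1 + z(1+3/4z) = 1 + z + 3/4z²
  so R(z) = 1 + z + 3/4z².

Boundary: |R(x)|=1, x<0.
x=-1.79: |R|=1.6131
R=1: x+3/4x²=0 ⇒ x=−4/3=-1.3333; min R=1−1/(4·3/4)=0.6667>−1
Confirm numerically:
  x=-1.212: |R|=0.88971 <1
  x=-1.195: |R|=0.87602 <1
  x=-0.601: |R|=0.66990 <1
  x=-1.738: |R|=1.52748 >1
  x=-1.415: |R|=1.08667 >1
Interval (-1.3333, 0).

(-1.3333,0); λ=-6 ⇒ h* = (4/3)/6 = 0.2222.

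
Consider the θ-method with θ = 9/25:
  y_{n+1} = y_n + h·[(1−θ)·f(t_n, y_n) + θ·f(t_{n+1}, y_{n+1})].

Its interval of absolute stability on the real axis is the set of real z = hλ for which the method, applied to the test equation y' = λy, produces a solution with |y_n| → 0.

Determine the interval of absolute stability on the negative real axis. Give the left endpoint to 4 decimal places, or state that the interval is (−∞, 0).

On y'=λy, z=hλ:
  y_{n+1} = y_n + z·[16/25·y_n + 9/25·y_{n+1}] ⇒ (1 − 9/25z)y_{n+1} = (1 + 16/25z)y_n
  so R(z) = (1 + 16/25z)/(1 − 9/25z).

Boundary: |R(x)|=1, x<0.
x=-0.52: |R|=0.5620
R=−1: 1+16/25x = −1+9/25x ⇒ -7/25x=2 ⇒ x=2/(-7/25)=-7.1429
Confirm numerically:
  x=-5.920: |R|=0.89065 <1
  x=-5.748: |R|=0.87275 <1
  x=-5.483: |R|=0.84372 <1
  x=-3.805: |R|=0.60562 <1
  x=-7.527: |R|=1.02899 >1
  x=-7.403: |R|=1.01987 >1
  x=-7.243: |R|=1.00777 >1
Interval (-7.1429, 0).

(-7.1429, 0).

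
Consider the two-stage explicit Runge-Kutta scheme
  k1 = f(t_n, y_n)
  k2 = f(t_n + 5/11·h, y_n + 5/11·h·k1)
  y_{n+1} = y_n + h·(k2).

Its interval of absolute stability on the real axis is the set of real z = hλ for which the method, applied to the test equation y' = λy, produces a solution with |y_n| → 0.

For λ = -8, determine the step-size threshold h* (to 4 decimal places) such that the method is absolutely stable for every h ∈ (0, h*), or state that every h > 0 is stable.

(-2.2000,0); λ=-8 ⇒ h* = (11/5)/8 = 0.2750.

Set f=λy, z=hλ:
  k1=λy_n ⇒ h·k1=z·y_n;  k2=λ(1+5/11z)y_n ⇒ h·k2=z(1+5/11z)y_n
  y_{n+1}/y_n = 1 + z(1+5/11z) = 1 + z + 5/11z²
  so R(z) = 1 + z + 5/11z².

Solve |R(x)|<1 on ℝ⁻.
x=-1.24: |R|=0.4589
R=1: x+5/11x²=0 ⇒ x=−11/5=-2.2000; min R=1−1/(4·5/11)=0.4500>−1
Confirm numerically:
  x=-2.179: |R|=0.97920 <1
  x=-1.308: |R|=0.46967 <1
  x=-0.895: |R|=0.46910 <1
  x=-2.658: |R|=1.55335 >1
  x=-2.488: |R|=1.32570 >1
Interval (-2.2000, 0).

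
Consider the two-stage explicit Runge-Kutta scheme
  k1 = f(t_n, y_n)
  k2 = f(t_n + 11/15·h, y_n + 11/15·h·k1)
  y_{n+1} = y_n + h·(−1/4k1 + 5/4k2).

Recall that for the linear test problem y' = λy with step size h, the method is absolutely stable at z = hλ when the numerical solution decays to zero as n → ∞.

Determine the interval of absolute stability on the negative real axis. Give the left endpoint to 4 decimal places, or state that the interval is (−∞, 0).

With y'=λy (z=hλ):
  k1=λy_n ⇒ h·k1=z·y_n;  k2=λ(1+11/15z)y_n ⇒ h·k2=z(1+11/15z)y_n
  y_{n+1}/y_n = 1 − 1/4z + 5/4z(1+11/15z) = 1 + z + 11/12z²
  Hence R(z) = 1 + z + 11/12z².

Need |R(x)|<1, x<0.
x=-1.31: |R|=1.2631
R=1: x+11/12x²=0 ⇒ x=−12/11=-1.0909; min R=1−1/(4·11/12)=0.7273>−1
Confirm numerically:
  x=-1.005: |R|=0.92086 <1
  x=-0.817: |R|=0.79486 <1
  x=-0.647: |R|=0.73672 <1
  x=-1.672: |R|=1.89062 >1
  x=-1.317: |R|=1.27295 >1
Interval (-1.0909, 0).

z∈(-1.0909,0).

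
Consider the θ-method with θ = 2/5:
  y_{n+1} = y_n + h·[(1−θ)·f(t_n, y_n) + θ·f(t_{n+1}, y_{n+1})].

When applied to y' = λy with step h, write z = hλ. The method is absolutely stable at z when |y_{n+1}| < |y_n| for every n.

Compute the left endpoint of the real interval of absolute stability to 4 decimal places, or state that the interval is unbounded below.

z* = -10.0000.

With y'=λy (z=hλ):
  y_{n+1} = y_n + z·[3/5·y_n + 2/5·y_{n+1}] ⇒ (1 − 2/5z)y_{n+1} = (1 + 3/5z)y_n
  so R(z) = (1 + 3/5z)/(1 − 2/5z).

Find x<0 with |R(x)|<1.
x=-1.01: |R|=0.2806
R=−1: 1+3/5x = −1+2/5x ⇒ -1/5x=2 ⇒ x=2/(-1/5)=-10.0000
Confirm numerically:
  x=-9.549: |R|=0.98128 <1
  x=-7.412: |R|=0.86945 <1
  x=-5.504: |R|=0.71914 <1
  x=-4.654: |R|=0.62636 <1
  x=-10.487: |R|=1.01875 >1
  x=-10.167: |R|=1.00659 >1
  x=-10.077: |R|=1.00306 >1
So |R|<1 on (-10.0000, 0).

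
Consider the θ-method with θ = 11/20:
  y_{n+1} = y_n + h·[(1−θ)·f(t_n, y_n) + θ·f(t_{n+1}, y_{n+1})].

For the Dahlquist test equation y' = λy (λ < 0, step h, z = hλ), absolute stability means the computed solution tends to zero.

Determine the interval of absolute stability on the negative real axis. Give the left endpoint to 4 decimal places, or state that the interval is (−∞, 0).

interval (−∞, 0).

Test eqn y'=λy, z=hλ:
  y_{n+1} = y_n + z·[9/20·y_n + 11/20·y_{n+1}] ⇒ (1 − 11/20z)y_{n+1} = (1 + 9/20z)y_n
  ⇒ R(z) = (1 + 9/20z)/(1 − 11/20z).

Need |R(x)|<1, x<0.
x=-1.68: |R|=0.1268
x=-2: |R|=0.0476
x=-10: |R|=0.5385
x=-100: |R|=0.7857
θ=11/20≥1/2 ⇒ |1+9/20x|<|1−11/20x| ∀x<0 ⇒ unbounded interval.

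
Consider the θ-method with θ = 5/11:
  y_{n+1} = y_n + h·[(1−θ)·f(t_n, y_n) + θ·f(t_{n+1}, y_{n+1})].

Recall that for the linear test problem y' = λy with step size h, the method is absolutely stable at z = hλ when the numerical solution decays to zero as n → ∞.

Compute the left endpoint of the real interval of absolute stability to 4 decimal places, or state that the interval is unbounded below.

With y'=λy (z=hλ):
  y_{n+1} = y_n + z·[6/11·y_n + 5/11·y_{n+1}] ⇒ (1 − 5/11z)y_{n+1} = (1 + 6/11z)y_n
  Hence R(z) = (1 + 6/11z)/(1 − 5/11z).

Boundary: |R(x)|=1, x<0.
x=-1.05: |R|=0.2892
R=−1: 1+6/11x = −1+5/11x ⇒ -1/11x=2 ⇒ x=2/(-1/11)=-22.0000
Confirm numerically:
  x=-21.712: |R|=0.99759 <1
  x=-19.828: |R|=0.98028 <1
  x=-9.684: |R|=0.79273 <1
  x=-22.456: |R|=1.00370 >1
  x=-22.137: |R|=1.00113 >1
Interval (-22.0000, 0).

left endpoint -22.0000.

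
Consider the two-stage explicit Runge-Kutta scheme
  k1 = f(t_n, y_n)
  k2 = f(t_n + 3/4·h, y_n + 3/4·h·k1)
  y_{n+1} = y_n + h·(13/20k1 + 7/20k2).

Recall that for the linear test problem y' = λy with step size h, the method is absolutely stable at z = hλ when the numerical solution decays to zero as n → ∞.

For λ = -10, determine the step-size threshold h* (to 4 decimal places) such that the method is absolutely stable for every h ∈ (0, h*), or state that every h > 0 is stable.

With y'=λy (z=hλ):
  k1=λy_n ⇒ h·k1=z·y_n;  k2=λ(1+3/4z)y_n ⇒ h·k2=z(1+3/4z)y_n
  y_{n+1}/y_n = 1 + 13/20z + 7/20z(1+3/4z) = 1 + z + 21/80z²
  so R(z) = 1 + z + 21/80z².

Find x<0 with |R(x)|<1.
x=-1.59: |R|=0.0736
R=1: x+21/80x²=0 ⇒ x=−80/21=-3.8095; min R=1−1/(4·21/80)=0.0476>−1
Confirm numerically:
  x=-3.493: |R|=0.70978 <1
  x=-3.018: |R|=0.37294 <1
  x=-2.796: |R|=0.25612 <1
  x=-1.826: |R|=0.04925 <1
  x=-4.239: |R|=1.47789 >1
  x=-4.161: |R|=1.38390 >1
Interval (-3.8095, 0).

(-3.8095,0); λ=-10 ⇒ h* = (80/21)/10 = 0.3810.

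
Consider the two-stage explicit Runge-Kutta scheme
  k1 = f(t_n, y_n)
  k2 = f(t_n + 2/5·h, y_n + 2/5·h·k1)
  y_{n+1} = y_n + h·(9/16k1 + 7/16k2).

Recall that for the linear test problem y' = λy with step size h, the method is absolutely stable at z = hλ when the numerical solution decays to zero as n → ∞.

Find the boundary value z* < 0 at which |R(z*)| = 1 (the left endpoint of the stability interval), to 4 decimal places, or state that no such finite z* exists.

z* = -5.7143.

With y'=λy (z=hλ):
  k1=λy_n ⇒ h·k1=z·y_n;  k2=λ(1+2/5z)y_n ⇒ h·k2=z(1+2/5z)y_n
  y_{n+1}/y_n = 1 + 9/16z + 7/16z(1+2/5z) = 1 + z + 7/40z²
  Hence R(z) = 1 + z + 7/40z².

Solve |R(x)|<1 on ℝ⁻.
x=-0.73: |R|=0.3633
R=1: x+7/40x²=0 ⇒ x=−40/7=-5.7143; min R=1−1/(4·7/40)=-0.4286>−1
Confirm numerically:
  x=-4.718: |R|=0.17742 <1
  x=-4.450: |R|=0.01544 <1
  x=-3.798: |R|=0.27366 <1
  x=-3.455: |R|=0.36602 <1
  x=-6.300: |R|=1.64575 >1
  x=-6.069: |R|=1.37673 >1
  x=-5.848: |R|=1.13684 >1
So |R|<1 on (-5.7143, 0).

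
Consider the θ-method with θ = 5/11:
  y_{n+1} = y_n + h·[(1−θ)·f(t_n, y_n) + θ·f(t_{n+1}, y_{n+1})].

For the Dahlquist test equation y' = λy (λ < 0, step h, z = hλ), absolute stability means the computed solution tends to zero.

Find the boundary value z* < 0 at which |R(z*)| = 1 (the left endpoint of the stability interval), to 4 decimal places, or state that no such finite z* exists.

Test eqn y'=λy, z=hλ:
  y_{n+1} = y_n + z·[6/11·y_n + 5/11·y_{n+1}] ⇒ (1 − 5/11z)y_{n+1} = (1 + 6/11z)y_n
  R(z) = (1 + 6/11z)/(1 − 5/11z).

Need |R(x)|<1, x<0.
x=-1.48: |R|=0.1152
R=−1: 1+6/11x = −1+5/11x ⇒ -1/11x=2 ⇒ x=2/(-1/11)=-22.0000
Confirm numerically:
  x=-14.390: |R|=0.90826 <1
  x=-13.843: |R|=0.89831 <1
  x=-13.488: |R|=0.89148 <1
  x=-22.473: |R|=1.00383 >1
  x=-22.352: |R|=1.00287 >1
Stable set (-22.0000, 0).

left endpoint -22.0000.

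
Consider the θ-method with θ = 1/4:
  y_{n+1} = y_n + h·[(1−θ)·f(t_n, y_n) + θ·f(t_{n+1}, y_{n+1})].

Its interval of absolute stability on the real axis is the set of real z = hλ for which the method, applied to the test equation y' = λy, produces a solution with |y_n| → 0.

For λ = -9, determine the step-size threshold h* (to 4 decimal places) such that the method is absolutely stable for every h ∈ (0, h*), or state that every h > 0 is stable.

(-4.0000,0); λ=-9 ⇒ h* = (4)/9 = 0.4444.

Set f=λy, z=hλ:
  y_{n+1} = y_n + z·[3/4·y_n + 1/4·y_{n+1}] ⇒ (1 − 1/4z)y_{n+1} = (1 + 3/4z)y_n
  ⇒ R(z) = (1 + 3/4z)/(1 − 1/4z).

Find x<0 with |R(x)|<1.
x=-1.39: |R|=0.0315
R=−1: 1+3/4x = −1+1/4x ⇒ -1/2x=2 ⇒ x=2/(-1/2)=-4.0000
Confirm numerically:
  x=-3.623: |R|=0.90109 <1
  x=-3.055: |R|=0.73210 <1
  x=-2.307: |R|=0.46314 <1
  x=-2.174: |R|=0.40849 <1
  x=-4.583: |R|=1.13585 >1
  x=-4.474: |R|=1.11187 >1
  x=-4.434: |R|=1.10292 >1
So |R|<1 on (-4.0000, 0).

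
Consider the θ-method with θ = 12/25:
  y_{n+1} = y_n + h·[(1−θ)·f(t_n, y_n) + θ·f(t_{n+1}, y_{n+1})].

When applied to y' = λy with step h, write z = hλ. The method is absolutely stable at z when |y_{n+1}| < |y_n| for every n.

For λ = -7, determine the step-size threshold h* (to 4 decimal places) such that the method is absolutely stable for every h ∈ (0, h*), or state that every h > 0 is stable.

On y'=λy, z=hλ:
  y_{n+1} = y_n + z·[13/25·y_n + 12/25·y_{n+1}] ⇒ (1 − 12/25z)y_{n+1} = (1 + 13/25z)y_n
  ⇒ R(z) = (1 + 13/25z)/(1 − 12/25z).

Find x<0 with |R(x)|<1.
x=-1.16: |R|=0.2549
R=−1: 1+13/25x = −1+12/25x ⇒ -1/25x=2 ⇒ x=2/(-1/25)=-50.0000
Confirm numerically:
  x=-46.350: |R|=0.99372 <1
  x=-37.873: |R|=0.97471 <1
  x=-29.247: |R|=0.94480 <1
  x=-28.733: |R|=0.94249 <1
  x=-50.334: |R|=1.00053 >1
  x=-50.276: |R|=1.00044 >1
Stable set (-50.0000, 0).

(-50.0000,0); λ=-7 ⇒ h* = (50)/7 = 7.1429.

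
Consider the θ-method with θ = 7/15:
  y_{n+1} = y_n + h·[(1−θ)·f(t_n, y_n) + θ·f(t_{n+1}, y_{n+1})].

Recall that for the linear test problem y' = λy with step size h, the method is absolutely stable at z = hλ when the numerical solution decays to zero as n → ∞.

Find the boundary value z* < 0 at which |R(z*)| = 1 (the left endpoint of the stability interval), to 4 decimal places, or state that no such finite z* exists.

left endpoint -30.0000.

On y'=λy, z=hλ:
  y_{n+1} = y_n + z·[8/15·y_n + 7/15·y_{n+1}] ⇒ (1 − 7/15z)y_{n+1} = (1 + 8/15z)y_n
  R(z) = (1 + 8/15z)/(1 − 7/15z).

Solve |R(x)|<1 on ℝ⁻.
x=-0.64: |R|=0.5072
R=−1: 1+8/15x = −1+7/15x ⇒ -1/15x=2 ⇒ x=2/(-1/15)=-30.0000
Confirm numerically:
  x=-28.840: |R|=0.99465 <1
  x=-16.988: |R|=0.90283 <1
  x=-13.398: |R|=0.84739 <1
  x=-30.582: |R|=1.00254 >1
  x=-30.561: |R|=1.00245 >1
  x=-30.278: |R|=1.00122 >1
So |R|<1 on (-30.0000, 0).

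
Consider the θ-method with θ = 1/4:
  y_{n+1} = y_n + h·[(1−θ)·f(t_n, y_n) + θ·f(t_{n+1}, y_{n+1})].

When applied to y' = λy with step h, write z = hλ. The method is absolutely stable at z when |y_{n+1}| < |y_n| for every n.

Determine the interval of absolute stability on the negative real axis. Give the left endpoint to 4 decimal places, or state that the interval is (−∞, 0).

(-4.0000, 0).

With y'=λy (z=hλ):
  y_{n+1} = y_n + z·[3/4·y_n + 1/4·y_{n+1}] ⇒ (1 − 1/4z)y_{n+1} = (1 + 3/4z)y_n
  so R(z) = (1 + 3/4z)/(1 − 1/4z).

Boundary: |R(x)|=1, x<0.
x=-1.35: |R|=0.0093
R=−1: 1+3/4x = −1+1/4x ⇒ -1/2x=2 ⇒ x=2/(-1/2)=-4.0000
Confirm numerically:
  x=-3.909: |R|=0.97699 <1
  x=-3.383: |R|=0.83286 <1
  x=-1.982: |R|=0.32531 <1
  x=-4.325: |R|=1.07808 >1
  x=-4.125: |R|=1.03077 >1
Interval (-4.0000, 0).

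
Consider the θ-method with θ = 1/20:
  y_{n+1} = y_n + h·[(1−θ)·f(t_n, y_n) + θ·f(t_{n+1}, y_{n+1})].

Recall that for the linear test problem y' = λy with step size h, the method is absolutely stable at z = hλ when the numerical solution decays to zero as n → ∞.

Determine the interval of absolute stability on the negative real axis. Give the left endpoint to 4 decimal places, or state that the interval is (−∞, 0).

With y'=λy (z=hλ):
  y_{n+1} = y_n + z·[19/20·y_n + 1/20·y_{n+1}] ⇒ (1 − 1/20z)y_{n+1} = (1 + 19/20z)y_n
  Hence R(z) = (1 + 19/20z)/(1 − 1/20z).

Need |R(x)|<1, x<0.
x=-0.35: |R|=0.6560
R=−1: 1+19/20x = −1+1/20x ⇒ -9/10x=2 ⇒ x=2/(-9/10)=-2.2222
Confirm numerically:
  x=-1.888: |R|=0.72515 <1
  x=-1.377: |R|=0.28830 <1
  x=-1.020: |R|=0.02950 <1
  x=-2.633: |R|=1.32669 >1
  x=-2.447: |R|=1.18025 >1
  x=-2.251: |R|=1.02328 >1
Stable set (-2.2222, 0).

z∈(-2.2222,0).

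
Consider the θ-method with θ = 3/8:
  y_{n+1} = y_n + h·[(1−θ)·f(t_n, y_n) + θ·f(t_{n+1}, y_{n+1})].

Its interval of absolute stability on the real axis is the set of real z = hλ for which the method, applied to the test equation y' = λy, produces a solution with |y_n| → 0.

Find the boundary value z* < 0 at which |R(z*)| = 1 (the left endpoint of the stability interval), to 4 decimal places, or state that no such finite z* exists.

z* = -8.0000.

On y'=λy, z=hλ:
  y_{n+1} = y_n + z·[5/8·y_n + 3/8·y_{n+1}] ⇒ (1 − 3/8z)y_{n+1} = (1 + 5/8z)y_n
  so R(z) = (1 + 5/8z)/(1 − 3/8z).

Need |R(x)|<1, x<0.
x=-0.74: |R|=0.4207
R=−1: 1+5/8x = −1+3/8x ⇒ -1/4x=2 ⇒ x=2/(-1/4)=-8.0000
Confirm numerically:
  x=-7.486: |R|=0.96625 <1
  x=-6.826: |R|=0.91755 <1
  x=-6.530: |R|=0.89344 <1
  x=-4.217: |R|=0.63363 <1
  x=-8.251: |R|=1.01533 >1
  x=-8.206: |R|=1.01263 >1
  x=-8.045: |R|=1.00280 >1
So |R|<1 on (-8.0000, 0).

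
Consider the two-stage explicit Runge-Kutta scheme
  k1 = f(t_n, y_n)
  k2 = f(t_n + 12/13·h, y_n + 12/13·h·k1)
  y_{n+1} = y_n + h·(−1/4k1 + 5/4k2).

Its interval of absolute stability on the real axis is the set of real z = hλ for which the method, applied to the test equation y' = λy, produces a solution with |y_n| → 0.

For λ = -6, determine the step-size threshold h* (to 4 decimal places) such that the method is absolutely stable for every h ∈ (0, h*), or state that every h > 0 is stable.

Set f=λy, z=hλ:
  k1=λy_n ⇒ h·k1=z·y_n;  k2=λ(1+12/13z)y_n ⇒ h·k2=z(1+12/13z)y_n
  y_{n+1}/y_n = 1 − 1/4z + 5/4z(1+12/13z) = 1 + z + 15/13z²
  ⇒ R(z) = 1 + z + 15/13z².

Need |R(x)|<1, x<0.
x=-0.36: |R|=0.7895
R=1: x+15/13x²=0 ⇒ x=−13/15=-0.8667; min R=1−1/(4·15/13)=0.7833>−1
Confirm numerically:
  x=-0.734: |R|=0.88764 <1
  x=-0.711: |R|=0.87229 <1
  x=-0.656: |R|=0.84054 <1
  x=-1.381: |R|=1.81957 >1
  x=-0.935: |R|=1.07372 >1
Stable set (-0.8667, 0).

(-0.8667,0); λ=-6 ⇒ h* = (13/15)/6 = 0.1444.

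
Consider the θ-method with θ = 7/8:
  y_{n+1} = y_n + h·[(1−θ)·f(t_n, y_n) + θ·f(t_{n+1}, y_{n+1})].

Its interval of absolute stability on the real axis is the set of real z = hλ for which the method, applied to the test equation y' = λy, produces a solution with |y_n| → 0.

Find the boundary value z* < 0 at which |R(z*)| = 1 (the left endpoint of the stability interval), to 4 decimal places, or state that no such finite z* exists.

With y'=λy (z=hλ):
  y_{n+1} = y_n + z·[1/8·y_n + 7/8·y_{n+1}] ⇒ (1 − 7/8z)y_{n+1} = (1 + 1/8z)y_n
  ⇒ R(z) = (1 + 1/8z)/(1 − 7/8z).

Solve |R(x)|<1 on ℝ⁻.
x=-0.69: |R|=0.5698
x=-2: |R|=0.2727
x=-10: |R|=0.0256
x=-100: |R|=0.1299
θ=7/8≥1/2 ⇒ |1+1/8x|<|1−7/8x| ∀x<0 ⇒ interval (−∞,0).

interval (−∞, 0).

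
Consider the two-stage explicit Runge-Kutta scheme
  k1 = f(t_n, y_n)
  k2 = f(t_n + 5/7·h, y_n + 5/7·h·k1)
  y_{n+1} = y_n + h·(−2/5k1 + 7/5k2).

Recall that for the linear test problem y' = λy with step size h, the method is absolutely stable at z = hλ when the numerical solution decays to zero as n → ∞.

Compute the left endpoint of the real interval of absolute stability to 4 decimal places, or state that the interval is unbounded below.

On y'=λy, z=hλ:
  k1=λy_n ⇒ h·k1=z·y_n;  k2=λ(1+5/7z)y_n ⇒ h·k2=z(1+5/7z)y_n
  y_{n+1}/y_n = 1 − 2/5z + 7/5z(1+5/7z) = 1 + z + z²
  R(z) = 1 + z + z².

Need |R(x)|<1, x<0.
x=-1.59: |R|=1.9381
R=1: x+1x²=0 ⇒ x=−1=-1.0000; min R=1−1/(4·1)=0.7500>−1
Confirm numerically:
  x=-0.759: |R|=0.81708 <1
  x=-0.575: |R|=0.75562 <1
  x=-0.524: |R|=0.75058 <1
  x=-0.480: |R|=0.75040 <1
  x=-1.414: |R|=1.58540 >1
  x=-1.193: |R|=1.23025 >1
Interval (-1.0000, 0).

z* = -1.0000.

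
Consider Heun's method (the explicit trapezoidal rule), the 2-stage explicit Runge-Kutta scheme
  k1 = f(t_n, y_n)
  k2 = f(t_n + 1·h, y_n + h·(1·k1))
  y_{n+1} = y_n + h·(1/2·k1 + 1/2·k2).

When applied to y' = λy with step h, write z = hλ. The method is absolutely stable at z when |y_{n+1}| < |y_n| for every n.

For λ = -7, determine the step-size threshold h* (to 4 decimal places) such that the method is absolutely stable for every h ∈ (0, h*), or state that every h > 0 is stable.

On y'=λy, z=hλ:
  order 2, 2-stage ⇒ R(z)=1+z+z^2/2
  (e.g. R(-0.97)=0.50045, |R|=0.50045)

Boundary: |R(x)|=1, x<0.
x=-0.97: |R|=0.5005
|R(-2.13)|=1.1384 |R(-0.76)|=0.5288 |R(-0.71)|=0.5421
Bisect:
  x_lo=-2.6452 |R|=1.8533  x_hi=-0.3022 |R|=0.7434
  mid=-1.47371 |R|=0.61220 →hi
  mid=-2.05946 |R|=1.06123 →lo
  mid=-1.76658 |R|=0.79383 →hi
  mid=-1.91302 |R|=0.91680 →hi
  mid=-1.98624 |R|=0.98633 →hi
  mid=-2.02285 |R|=1.02311 →lo
  mid=-2.00454 |R|=1.00455 →lo
  mid=-1.99539 |R|=0.99540 →hi
  ...
  [-2.00011,-1.99997] ⇒ x*=-2.0000
So |R|<1 on (-2.0000, 0).

(-2.0000,0); λ=-7 ⇒ h* = 0.2857.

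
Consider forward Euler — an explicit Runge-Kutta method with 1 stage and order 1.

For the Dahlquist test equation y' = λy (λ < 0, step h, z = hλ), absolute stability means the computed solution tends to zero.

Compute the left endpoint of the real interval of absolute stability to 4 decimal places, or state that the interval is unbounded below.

z* = -2.0000.

Set f=λy, z=hλ:
  order 1, 1-stage ⇒ R(z)=1+z
  (e.g. R(-1.23)=-0.23000, |R|=0.23000)

Find x<0 with |R(x)|<1.
x=-1.23: |R|=0.2300
|R(-2.23)|=1.2300 |R(-1.01)|=0.0100 |R(-0.83)|=0.1700
Bisect:
  x_lo=-2.6967 |R|=1.6967  x_hi=-0.3434 |R|=0.6566
  mid=-1.52007 |R|=0.52007 →hi
  mid=-2.10840 |R|=1.10840 →lo
  mid=-1.81423 |R|=0.81423 →hi
  mid=-1.96131 |R|=0.96131 →hi
  mid=-2.03486 |R|=1.03486 →lo
  mid=-1.99809 |R|=0.99809 →hi
  mid=-2.01647 |R|=1.01647 →lo
  mid=-2.00728 |R|=1.00728 →lo
  mid=-2.00268 |R|=1.00268 →lo
  ...
  [-2.00010,-1.99995] ⇒ x*=-2.0000
So |R|<1 on (-2.0000, 0).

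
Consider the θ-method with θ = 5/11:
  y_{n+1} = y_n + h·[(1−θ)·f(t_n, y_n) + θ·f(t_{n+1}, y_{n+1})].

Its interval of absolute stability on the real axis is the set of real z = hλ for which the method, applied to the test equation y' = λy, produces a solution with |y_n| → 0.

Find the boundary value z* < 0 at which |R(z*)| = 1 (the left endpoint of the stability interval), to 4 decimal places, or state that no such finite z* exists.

Set f=λy, z=hλ:
  y_{n+1} = y_n + z·[6/11·y_n + 5/11·y_{n+1}] ⇒ (1 − 5/11z)y_{n+1} = (1 + 6/11z)y_n
  so R(z) = (1 + 6/11z)/(1 − 5/11z).

Find x<0 with |R(x)|<1.
x=-1.26: |R|=0.1988
R=−1: 1+6/11x = −1+5/11x ⇒ -1/11x=2 ⇒ x=2/(-1/11)=-22.0000
Confirm numerically:
  x=-20.701: |R|=0.98866 <1
  x=-16.095: |R|=0.93545 <1
  x=-11.580: |R|=0.84877 <1
  x=-22.305: |R|=1.00249 >1
  x=-22.227: |R|=1.00186 >1
  x=-22.068: |R|=1.00056 >1
So |R|<1 on (-22.0000, 0).

z* = -22.0000.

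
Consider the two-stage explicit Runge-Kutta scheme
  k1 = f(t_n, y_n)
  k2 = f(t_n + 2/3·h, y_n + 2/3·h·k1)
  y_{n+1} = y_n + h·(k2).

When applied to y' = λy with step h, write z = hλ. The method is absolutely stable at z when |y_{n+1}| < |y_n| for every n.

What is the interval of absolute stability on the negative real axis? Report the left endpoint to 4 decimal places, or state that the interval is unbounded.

With y'=λy (z=hλ):
  k1=λy_n ⇒ h·k1=z·y_n;  k2=λ(1+2/3z)y_n ⇒ h·k2=z(1+2/3z)y_n
  y_{n+1}/y_n = 1 + z(1+2/3z) = 1 + z + 2/3z²
  Hence R(z) = 1 + z + 2/3z².

Boundary: |R(x)|=1, x<0.
x=-0.45: |R|=0.6850
R=1: x+2/3x²=0 ⇒ x=−3/2=-1.5000; min R=1−1/(4·2/3)=0.6250>−1
Confirm numerically:
  x=-1.137: |R|=0.72485 <1
  x=-1.075: |R|=0.69542 <1
  x=-0.835: |R|=0.62982 <1
  x=-0.735: |R|=0.62515 <1
  x=-1.729: |R|=1.26396 >1
  x=-1.716: |R|=1.24710 >1
So |R|<1 on (-1.5000, 0).

(-1.5000, 0).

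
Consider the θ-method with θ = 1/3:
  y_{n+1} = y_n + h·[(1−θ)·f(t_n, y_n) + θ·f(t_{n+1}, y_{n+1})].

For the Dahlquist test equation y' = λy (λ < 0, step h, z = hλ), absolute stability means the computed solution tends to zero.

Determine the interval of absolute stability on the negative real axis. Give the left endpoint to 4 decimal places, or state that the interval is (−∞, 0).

With y'=λy (z=hλ):
  y_{n+1} = y_n + z·[2/3·y_n + 1/3·y_{n+1}] ⇒ (1 − 1/3z)y_{n+1} = (1 + 2/3z)y_n
  so R(z) = (1 + 2/3z)/(1 − 1/3z).

Need |R(x)|<1, x<0.
x=-1.28: |R|=0.1028
R=−1: 1+2/3x = −1+1/3x ⇒ -1/3x=2 ⇒ x=2/(-1/3)=-6.0000
Confirm numerically:
  x=-4.232: |R|=0.75553 <1
  x=-3.969: |R|=0.70857 <1
  x=-3.933: |R|=0.70186 <1
  x=-2.686: |R|=0.41716 <1
  x=-6.590: |R|=1.06152 >1
  x=-6.029: |R|=1.00321 >1
So |R|<1 on (-6.0000, 0).

z∈(-6.0000,0).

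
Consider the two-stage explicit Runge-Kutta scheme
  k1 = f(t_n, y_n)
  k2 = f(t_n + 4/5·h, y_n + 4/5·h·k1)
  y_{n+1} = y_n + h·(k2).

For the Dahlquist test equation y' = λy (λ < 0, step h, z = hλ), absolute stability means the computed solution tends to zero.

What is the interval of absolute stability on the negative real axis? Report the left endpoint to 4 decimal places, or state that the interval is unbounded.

Set f=λy, z=hλ:
  k1=λy_n ⇒ h·k1=z·y_n;  k2=λ(1+4/5z)y_n ⇒ h·k2=z(1+4/5z)y_n
  y_{n+1}/y_n = 1 + z(1+4/5z) = 1 + z + 4/5z²
  Hence R(z) = 1 + z + 4/5z².

Need |R(x)|<1, x<0.
x=-0.39: |R|=0.7317
R=1: x+4/5x²=0 ⇒ x=−5/4=-1.2500; min R=1−1/(4·4/5)=0.6875>−1
Confirm numerically:
  x=-0.999: |R|=0.79940 <1
  x=-0.848: |R|=0.72728 <1
  x=-0.796: |R|=0.71089 <1
  x=-1.718: |R|=1.64322 >1
  x=-1.578: |R|=1.41407 >1
So |R|<1 on (-1.2500, 0).

z∈(-1.2500,0).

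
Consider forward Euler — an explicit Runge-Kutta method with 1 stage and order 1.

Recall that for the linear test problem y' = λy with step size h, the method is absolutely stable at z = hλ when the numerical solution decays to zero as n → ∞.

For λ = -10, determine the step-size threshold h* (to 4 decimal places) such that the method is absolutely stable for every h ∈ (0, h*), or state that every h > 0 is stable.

(-2.0000,0); λ=-10 ⇒ h* = 0.2000.

With y'=λy (z=hλ):
  order 1, 1-stage ⇒ R(z)=1+z
  (e.g. R(-1.39)=-0.39000, |R|=0.39000)

Solve |R(x)|<1 on ℝ⁻.
x=-1.39: |R|=0.3900
|R(-2.12)|=1.1200 |R(-1.54)|=0.5400 |R(-1.17)|=0.1700
Bisect:
  x_lo=-2.7153 |R|=1.7153  x_hi=-0.2960 |R|=0.7040
  mid=-1.50568 |R|=0.50568 →hi
  mid=-2.11051 |R|=1.11051 →lo
  mid=-1.80809 |R|=0.80809 →hi
  mid=-1.95930 |R|=0.95930 →hi
  mid=-2.03491 |R|=1.03491 →lo
  mid=-1.99711 |R|=0.99711 →hi
  mid=-2.01601 |R|=1.01601 →lo
  mid=-2.00656 |R|=1.00656 →lo
  mid=-2.00183 |R|=1.00183 →lo
  ...
  [-2.00006,-1.99991] ⇒ x*=-2.0000
Interval (-2.0000, 0).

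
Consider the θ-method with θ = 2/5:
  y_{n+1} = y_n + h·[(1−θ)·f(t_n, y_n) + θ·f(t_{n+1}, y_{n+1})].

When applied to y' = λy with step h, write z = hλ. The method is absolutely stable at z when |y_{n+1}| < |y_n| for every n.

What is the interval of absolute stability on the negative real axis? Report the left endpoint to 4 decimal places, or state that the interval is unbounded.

Set f=λy, z=hλ:
  y_{n+1} = y_n + z·[3/5·y_n + 2/5·y_{n+1}] ⇒ (1 − 2/5z)y_{n+1} = (1 + 3/5z)y_n
  ⇒ R(z) = (1 + 3/5z)/(1 − 2/5z).

Solve |R(x)|<1 on ℝ⁻.
x=-0.8: |R|=0.3939
R=−1: 1+3/5x = −1+2/5x ⇒ -1/5x=2 ⇒ x=2/(-1/5)=-10.0000
Confirm numerically:
  x=-5.846: |R|=0.75114 <1
  x=-4.325: |R|=0.58425 <1
  x=-4.211: |R|=0.56869 <1
  x=-10.123: |R|=1.00487 >1
  x=-10.066: |R|=1.00263 >1
Stable set (-10.0000, 0).

(-10.0000, 0).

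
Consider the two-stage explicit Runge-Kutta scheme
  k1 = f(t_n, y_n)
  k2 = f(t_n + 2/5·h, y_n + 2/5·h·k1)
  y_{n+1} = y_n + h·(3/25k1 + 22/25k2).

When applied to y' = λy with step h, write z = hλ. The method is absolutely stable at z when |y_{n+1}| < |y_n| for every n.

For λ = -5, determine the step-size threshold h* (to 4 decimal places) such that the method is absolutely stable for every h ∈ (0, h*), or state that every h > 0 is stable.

With y'=λy (z=hλ):
  k1=λy_n ⇒ h·k1=z·y_n;  k2=λ(1+2/5z)y_n ⇒ h·k2=z(1+2/5z)y_n
  y_{n+1}/y_n = 1 + 3/25z + 22/25z(1+2/5z) = 1 + z + 44/125z²
  so R(z) = 1 + z + 44/125z².

Boundary: |R(x)|=1, x<0.
x=-1.17: |R|=0.3119
R=1: x+44/125x²=0 ⇒ x=−125/44=-2.8409; min R=1−1/(4·44/125)=0.2898>−1
Confirm numerically:
  x=-2.499: |R|=0.69924 <1
  x=-2.468: |R|=0.67604 <1
  x=-2.085: |R|=0.44522 <1
  x=-1.447: |R|=0.29002 <1
  x=-3.201: |R|=1.40573 >1
  x=-2.988: |R|=1.15471 >1
  x=-2.957: |R|=1.12083 >1
So |R|<1 on (-2.8409, 0).

(-2.8409,0); λ=-5 ⇒ h* = (125/44)/5 = 0.5682.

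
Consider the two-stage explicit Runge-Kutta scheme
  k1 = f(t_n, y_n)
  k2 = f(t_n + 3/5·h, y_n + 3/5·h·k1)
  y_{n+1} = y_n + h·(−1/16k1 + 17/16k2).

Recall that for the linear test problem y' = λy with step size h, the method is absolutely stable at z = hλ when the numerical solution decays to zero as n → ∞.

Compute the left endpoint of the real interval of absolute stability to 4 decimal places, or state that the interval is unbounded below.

left endpoint -1.5686.

With y'=λy (z=hλ):
  k1=λy_n ⇒ h·k1=z·y_n;  k2=λ(1+3/5z)y_n ⇒ h·k2=z(1+3/5z)y_n
  y_{n+1}/y_n = 1 − 1/16z + 17/16z(1+3/5z) = 1 + z + 51/80z²
  Hence R(z) = 1 + z + 51/80z².

Find x<0 with |R(x)|<1.
x=-1.32: |R|=0.7908
R=1: x+51/80x²=0 ⇒ x=−80/51=-1.5686; min R=1−1/(4·51/80)=0.6078>−1
Confirm numerically:
  x=-1.484: |R|=0.91994 <1
  x=-1.074: |R|=0.66134 <1
  x=-0.921: |R|=0.61975 <1
  x=-1.741: |R|=1.19131 >1
  x=-1.660: |R|=1.09669 >1
So |R|<1 on (-1.5686, 0).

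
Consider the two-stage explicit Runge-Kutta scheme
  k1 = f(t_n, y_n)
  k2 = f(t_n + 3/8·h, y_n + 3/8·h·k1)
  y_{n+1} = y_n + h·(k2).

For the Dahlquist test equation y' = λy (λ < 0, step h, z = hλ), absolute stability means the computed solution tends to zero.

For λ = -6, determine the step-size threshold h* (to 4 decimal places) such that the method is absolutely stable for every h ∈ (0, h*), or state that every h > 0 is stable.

(-2.6667,0); λ=-6 ⇒ h* = (8/3)/6 = 0.4444.

Set f=λy, z=hλ:
  k1=λy_n ⇒ h·k1=z·y_n;  k2=λ(1+3/8z)y_n ⇒ h·k2=z(1+3/8z)y_n
  y_{n+1}/y_n = 1 + z(1+3/8z) = 1 + z + 3/8z²
  Hence R(z) = 1 + z + 3/8z².

Boundary: |R(x)|=1, x<0.
x=-0.46: |R|=0.6193
R=1: x+3/8x²=0 ⇒ x=−8/3=-2.6667; min R=1−1/(4·3/8)=0.3333>−1
Confirm numerically:
  x=-2.482: |R|=0.82812 <1
  x=-1.470: |R|=0.34034 <1
  x=-1.371: |R|=0.33387 <1
  x=-1.215: |R|=0.33858 <1
  x=-3.041: |R|=1.42688 >1
  x=-2.952: |R|=1.31586 >1
So |R|<1 on (-2.6667, 0).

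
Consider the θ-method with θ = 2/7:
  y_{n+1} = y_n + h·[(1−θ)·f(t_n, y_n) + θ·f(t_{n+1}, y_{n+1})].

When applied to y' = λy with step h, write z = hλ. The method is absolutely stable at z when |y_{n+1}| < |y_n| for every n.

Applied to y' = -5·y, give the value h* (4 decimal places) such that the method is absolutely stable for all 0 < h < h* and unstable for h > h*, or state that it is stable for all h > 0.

With y'=λy (z=hλ):
  y_{n+1} = y_n + z·[5/7·y_n + 2/7·y_{n+1}] ⇒ (1 − 2/7z)y_{n+1} = (1 + 5/7z)y_n
  so R(z) = (1 + 5/7z)/(1 − 2/7z).

Need |R(x)|<1, x<0.
x=-1.44: |R|=0.0202
R=−1: 1+5/7x = −1+2/7x ⇒ -3/7x=2 ⇒ x=2/(-3/7)=-4.6667
Confirm numerically:
  x=-3.778: |R|=0.81685 <1
  x=-2.186: |R|=0.34559 <1
  x=-2.010: |R|=0.27677 <1
  x=-5.260: |R|=1.10160 >1
  x=-5.141: |R|=1.08234 >1
Stable set (-4.6667, 0).

(-4.6667,0); λ=-5 ⇒ h* = (14/3)/5 = 0.9333.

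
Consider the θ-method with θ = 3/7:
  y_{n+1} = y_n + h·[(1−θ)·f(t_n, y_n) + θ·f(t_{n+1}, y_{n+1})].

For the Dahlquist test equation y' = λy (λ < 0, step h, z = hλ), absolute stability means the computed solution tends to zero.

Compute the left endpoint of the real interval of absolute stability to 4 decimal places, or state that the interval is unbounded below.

Test eqn y'=λy, z=hλ:
  y_{n+1} = y_n + z·[4/7·y_n + 3/7·y_{n+1}] ⇒ (1 − 3/7z)y_{n+1} = (1 + 4/7z)y_n
  so R(z) = (1 + 4/7z)/(1 − 3/7z).

Boundary: |R(x)|=1, x<0.
x=-1.51: |R|=0.0833
R=−1: 1+4/7x = −1+3/7x ⇒ -1/7x=2 ⇒ x=2/(-1/7)=-14.0000
Confirm numerically:
  x=-10.135: |R|=0.89667 <1
  x=-9.998: |R|=0.89182 <1
  x=-9.287: |R|=0.86481 <1
  x=-6.296: |R|=0.70241 <1
  x=-14.586: |R|=1.01154 >1
  x=-14.382: |R|=1.00762 >1
  x=-14.361: |R|=1.00721 >1
Stable set (-14.0000, 0).

left endpoint -14.0000.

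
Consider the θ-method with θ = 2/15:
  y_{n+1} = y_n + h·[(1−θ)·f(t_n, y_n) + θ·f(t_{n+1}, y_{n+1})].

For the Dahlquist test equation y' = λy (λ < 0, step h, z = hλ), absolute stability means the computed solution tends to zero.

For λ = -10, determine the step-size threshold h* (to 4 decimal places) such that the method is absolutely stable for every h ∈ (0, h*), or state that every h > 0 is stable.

On y'=λy, z=hλ:
  y_{n+1} = y_n + z·[13/15·y_n + 2/15·y_{n+1}] ⇒ (1 − 2/15z)y_{n+1} = (1 + 13/15z)y_n
  so R(z) = (1 + 13/15z)/(1 − 2/15z).

Need |R(x)|<1, x<0.
x=-0.67: |R|=0.3849
R=−1: 1+13/15x = −1+2/15x ⇒ -11/15x=2 ⇒ x=2/(-11/15)=-2.7273
Confirm numerically:
  x=-2.623: |R|=0.94335 <1
  x=-2.622: |R|=0.94280 <1
  x=-2.412: |R|=0.82506 <1
  x=-1.944: |R|=0.54384 <1
  x=-3.011: |R|=1.14846 >1
  x=-2.874: |R|=1.07779 >1
Stable set (-2.7273, 0).

(-2.7273,0); λ=-10 ⇒ h* = (30/11)/10 = 0.2727.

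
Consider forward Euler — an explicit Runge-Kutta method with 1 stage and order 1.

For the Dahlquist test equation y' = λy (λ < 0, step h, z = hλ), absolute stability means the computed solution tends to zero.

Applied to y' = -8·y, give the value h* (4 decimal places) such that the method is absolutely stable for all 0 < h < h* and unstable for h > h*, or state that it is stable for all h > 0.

Test eqn y'=λy, z=hλ:
  order 1, 1-stage ⇒ R(z)=1+z
  (e.g. R(-0.35)=0.65000, |R|=0.65000)

Find x<0 with |R(x)|<1.
x=-0.35: |R|=0.6500
|R(-1.54)|=0.5400 |R(-1.12)|=0.1200 |R(-0.77)|=0.2300
Bisect:
  x_lo=-2.6978 |R|=1.6978  x_hi=-0.3503 |R|=0.6497
  mid=-1.52404 |R|=0.52404 →hi
  mid=-2.11093 |R|=1.11093 →lo
  mid=-1.81749 |R|=0.81749 →hi
  mid=-1.96421 |R|=0.96421 →hi
  mid=-2.03757 |R|=1.03757 →lo
  mid=-2.00089 |R|=1.00089 →lo
  mid=-1.98255 |R|=0.98255 →hi
  mid=-1.99172 |R|=0.99172 →hi
  mid=-1.99631 |R|=0.99631 →hi
  mid=-1.99860 |R|=0.99860 →hi
  ...
  [-2.00003,-1.99989] ⇒ x*=-2.0000
Stable set (-2.0000, 0).

(-2.0000,0); λ=-8 ⇒ h* = 0.2500.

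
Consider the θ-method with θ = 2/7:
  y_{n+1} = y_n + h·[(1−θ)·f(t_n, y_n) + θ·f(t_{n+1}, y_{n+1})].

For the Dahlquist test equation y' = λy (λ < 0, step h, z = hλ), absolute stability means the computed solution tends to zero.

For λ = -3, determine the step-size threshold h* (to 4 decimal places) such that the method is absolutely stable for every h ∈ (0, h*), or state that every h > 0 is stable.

Test eqn y'=λy, z=hλ:
  y_{n+1} = y_n + z·[5/7·y_n + 2/7·y_{n+1}] ⇒ (1 − 2/7z)y_{n+1} = (1 + 5/7z)y_n
  Hence R(z) = (1 + 5/7z)/(1 − 2/7z).

Boundary: |R(x)|=1, x<0.
x=-1.53: |R|=0.0646
R=−1: 1+5/7x = −1+2/7x ⇒ -3/7x=2 ⇒ x=2/(-3/7)=-4.6667
Confirm numerically:
  x=-3.728: |R|=0.80520 <1
  x=-3.579: |R|=0.76953 <1
  x=-3.425: |R|=0.73105 <1
  x=-5.171: |R|=1.08724 >1
  x=-4.771: |R|=1.01892 >1
  x=-4.725: |R|=1.01064 >1
So |R|<1 on (-4.6667, 0).

(-4.6667,0); λ=-3 ⇒ h* = (14/3)/3 = 1.5556.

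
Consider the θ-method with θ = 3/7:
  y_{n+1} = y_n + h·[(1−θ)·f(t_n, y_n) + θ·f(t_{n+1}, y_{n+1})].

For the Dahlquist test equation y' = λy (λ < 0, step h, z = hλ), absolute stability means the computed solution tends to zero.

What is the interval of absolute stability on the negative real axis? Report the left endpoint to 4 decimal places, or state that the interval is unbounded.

z∈(-14.0000,0).

On y'=λy, z=hλ:
  y_{n+1} = y_n + z·[4/7·y_n + 3/7·y_{n+1}] ⇒ (1 − 3/7z)y_{n+1} = (1 + 4/7z)y_n
  ⇒ R(z) = (1 + 4/7z)/(1 − 3/7z).

Solve |R(x)|<1 on ℝ⁻.
x=-1.7: |R|=0.0165
R=−1: 1+4/7x = −1+3/7x ⇒ -1/7x=2 ⇒ x=2/(-1/7)=-14.0000
Confirm numerically:
  x=-13.006: |R|=0.97840 <1
  x=-12.868: |R|=0.97518 <1
  x=-6.699: |R|=0.73056 <1
  x=-14.463: |R|=1.00919 >1
  x=-14.300: |R|=1.00601 >1
  x=-14.258: |R|=1.00518 >1
Interval (-14.0000, 0).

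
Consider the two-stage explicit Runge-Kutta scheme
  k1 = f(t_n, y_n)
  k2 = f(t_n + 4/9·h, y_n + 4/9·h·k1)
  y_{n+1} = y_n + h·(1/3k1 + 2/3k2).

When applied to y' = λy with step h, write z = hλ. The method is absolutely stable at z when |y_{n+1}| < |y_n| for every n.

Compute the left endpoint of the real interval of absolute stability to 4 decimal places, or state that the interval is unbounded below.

On y'=λy, z=hλ:
  k1=λy_n ⇒ h·k1=z·y_n;  k2=λ(1+4/9z)y_n ⇒ h·k2=z(1+4/9z)y_n
  y_{n+1}/y_n = 1 + 1/3z + 2/3z(1+4/9z) = 1 + z + 8/27z²
  ⇒ R(z) = 1 + z + 8/27z².

Solve |R(x)|<1 on ℝ⁻.
x=-0.35: |R|=0.6863
R=1: x+8/27x²=0 ⇒ x=−27/8=-3.3750; min R=1−1/(4·8/27)=0.1562>−1
Confirm numerically:
  x=-1.948: |R|=0.17636 <1
  x=-1.838: |R|=0.16296 <1
  x=-1.698: |R|=0.15628 <1
  x=-3.455: |R|=1.08190 >1
  x=-3.402: |R|=1.02722 >1
Stable set (-3.3750, 0).

left endpoint -3.3750.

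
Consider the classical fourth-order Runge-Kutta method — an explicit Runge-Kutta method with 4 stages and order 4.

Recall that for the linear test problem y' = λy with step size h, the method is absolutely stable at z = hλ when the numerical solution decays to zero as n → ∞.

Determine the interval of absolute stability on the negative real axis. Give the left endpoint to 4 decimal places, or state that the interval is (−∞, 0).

z∈(-2.7853,0).

With y'=λy (z=hλ):
  order 4, 4-stage ⇒ R(z)=1+z+z^2/2+z^3/6+z^4/24
  (e.g. R(-1.64)=0.27106, |R|=0.27106)

Need |R(x)|<1, x<0.
x=-1.64: |R|=0.2711
|R(-2.75)|=0.9481 |R(-2.44)|=0.5926 |R(-0.51)|=0.6008
Bisect:
  x_lo=-3.6558 |R|=3.3259  x_hi=-0.1492 |R|=0.8614
  mid=-1.90252 |R|=0.30544 →hi
  mid=-2.77916 |R|=0.99080 →hi
  mid=-3.21749 |R|=1.87262 →lo
  mid=-2.99832 |R|=1.37165 →lo
  mid=-2.88874 |R|=1.16751 →lo
  mid=-2.83395 |R|=1.07588 →lo
  mid=-2.80656 |R|=1.03254 →lo
  mid=-2.79286 |R|=1.01147 →lo
  ...
  [-2.78537,-2.78515] ⇒ x*=-2.7853
Stable set (-2.7853, 0).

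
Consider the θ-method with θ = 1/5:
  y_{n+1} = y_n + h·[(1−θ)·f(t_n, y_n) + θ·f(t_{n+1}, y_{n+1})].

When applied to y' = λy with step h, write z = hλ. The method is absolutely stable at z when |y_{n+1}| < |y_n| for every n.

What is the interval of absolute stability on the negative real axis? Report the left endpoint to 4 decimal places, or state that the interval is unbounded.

Set f=λy, z=hλ:
  y_{n+1} = y_n + z·[4/5·y_n + 1/5·y_{n+1}] ⇒ (1 − 1/5z)y_{n+1} = (1 + 4/5z)y_n
  R(z) = (1 + 4/5z)/(1 − 1/5z).

Solve |R(x)|<1 on ℝ⁻.
x=-0.53: |R|=0.5208
R=−1: 1+4/5x = −1+1/5x ⇒ -3/5x=2 ⇒ x=2/(-3/5)=-3.3333
Confirm numerically:
  x=-3.031: |R|=0.88706 <1
  x=-2.979: |R|=0.86678 <1
  x=-1.904: |R|=0.37891 <1
  x=-1.556: |R|=0.18670 <1
  x=-3.756: |R|=1.14481 >1
  x=-3.375: |R|=1.01493 >1
So |R|<1 on (-3.3333, 0).

(-3.3333, 0).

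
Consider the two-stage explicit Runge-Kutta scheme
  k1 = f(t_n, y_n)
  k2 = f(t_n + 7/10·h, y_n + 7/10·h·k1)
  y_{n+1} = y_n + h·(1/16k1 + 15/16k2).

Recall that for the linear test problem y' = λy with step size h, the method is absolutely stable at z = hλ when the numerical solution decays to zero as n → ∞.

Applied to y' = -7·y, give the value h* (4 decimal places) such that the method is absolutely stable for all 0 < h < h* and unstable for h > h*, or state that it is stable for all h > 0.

(-1.5238,0); λ=-7 ⇒ h* = (32/21)/7 = 0.2177.

With y'=λy (z=hλ):
  k1=λy_n ⇒ h·k1=z·y_n;  k2=λ(1+7/10z)y_n ⇒ h·k2=z(1+7/10z)y_n
  y_{n+1}/y_n = 1 + 1/16z + 15/16z(1+7/10z) = 1 + z + 21/32z²
  Hence R(z) = 1 + z + 21/32z².

Solve |R(x)|<1 on ℝ⁻.
x=-1.18: |R|=0.7338
R=1: x+21/32x²=0 ⇒ x=−32/21=-1.5238; min R=1−1/(4·21/32)=0.6190>−1
Confirm numerically:
  x=-1.492: |R|=0.96885 <1
  x=-1.193: |R|=0.74101 <1
  x=-0.871: |R|=0.62686 <1
  x=-0.716: |R|=0.62043 <1
  x=-2.039: |R|=1.68937 >1
  x=-2.000: |R|=1.62500 >1
  x=-1.719: |R|=1.22019 >1
Interval (-1.5238, 0).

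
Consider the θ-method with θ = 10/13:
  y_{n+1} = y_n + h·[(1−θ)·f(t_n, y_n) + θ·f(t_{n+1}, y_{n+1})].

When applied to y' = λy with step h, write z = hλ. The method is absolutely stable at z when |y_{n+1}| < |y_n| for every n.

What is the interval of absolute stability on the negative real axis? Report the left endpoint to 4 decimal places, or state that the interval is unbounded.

Test eqn y'=λy, z=hλ:
  y_{n+1} = y_n + z·[3/13·y_n + 10/13·y_{n+1}] ⇒ (1 − 10/13z)y_{n+1} = (1 + 3/13z)y_n
  R(z) = (1 + 3/13z)/(1 − 10/13z).

Boundary: |R(x)|=1, x<0.
x=-0.64: |R|=0.5711
x=-2: |R|=0.2121
x=-10: |R|=0.1504
x=-100: |R|=0.2833
θ=10/13≥1/2 ⇒ |1+3/13x|<|1−10/13x| ∀x<0 ⇒ unbounded interval.

interval (−∞, 0).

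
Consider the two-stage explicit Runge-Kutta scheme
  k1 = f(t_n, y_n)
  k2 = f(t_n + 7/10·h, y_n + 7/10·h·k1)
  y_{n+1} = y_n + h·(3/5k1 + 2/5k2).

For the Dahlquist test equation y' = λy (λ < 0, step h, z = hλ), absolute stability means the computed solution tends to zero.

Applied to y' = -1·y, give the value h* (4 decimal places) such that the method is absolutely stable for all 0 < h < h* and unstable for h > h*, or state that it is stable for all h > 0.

(-3.5714,0); λ=-1 ⇒ h* = (25/7)/1 = 3.5714.

Set f=λy, z=hλ:
  k1=λy_n ⇒ h·k1=z·y_n;  k2=λ(1+7/10z)y_n ⇒ h·k2=z(1+7/10z)y_n
  y_{n+1}/y_n = 1 + 3/5z + 2/5z(1+7/10z) = 1 + z + 7/25z²
  ⇒ R(z) = 1 + z + 7/25z².

Boundary: |R(x)|=1, x<0.
x=-0.84: |R|=0.3576
R=1: x+7/25x²=0 ⇒ x=−25/7=-3.5714; min R=1−1/(4·7/25)=0.1071>−1
Confirm numerically:
  x=-2.706: |R|=0.34428 <1
  x=-2.682: |R|=0.33207 <1
  x=-2.496: |R|=0.24840 <1
  x=-4.012: |R|=1.49492 >1
  x=-3.857: |R|=1.30841 >1
  x=-3.703: |R|=1.13642 >1
So |R|<1 on (-3.5714, 0).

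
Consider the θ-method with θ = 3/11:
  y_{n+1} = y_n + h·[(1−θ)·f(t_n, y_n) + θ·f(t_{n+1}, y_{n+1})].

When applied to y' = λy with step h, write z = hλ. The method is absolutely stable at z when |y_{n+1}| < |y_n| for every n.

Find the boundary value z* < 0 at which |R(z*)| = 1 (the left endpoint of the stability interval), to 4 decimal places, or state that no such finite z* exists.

left endpoint -4.4000.

Test eqn y'=λy, z=hλ:
  y_{n+1} = y_n + z·[8/11·y_n + 3/11·y_{n+1}] ⇒ (1 − 3/11z)y_{n+1} = (1 + 8/11z)y_n
  so R(z) = (1 + 8/11z)/(1 − 3/11z).

Find x<0 with |R(x)|<1.
x=-1.72: |R|=0.1708
R=−1: 1+8/11x = −1+3/11x ⇒ -5/11x=2 ⇒ x=2/(-5/11)=-4.4000
Confirm numerically:
  x=-4.176: |R|=0.95240 <1
  x=-3.457: |R|=0.77937 <1
  x=-3.314: |R|=0.74071 <1
  x=-2.861: |R|=0.60706 <1
  x=-4.890: |R|=1.09544 >1
  x=-4.833: |R|=1.08491 >1
  x=-4.469: |R|=1.01414 >1
Stable set (-4.4000, 0).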